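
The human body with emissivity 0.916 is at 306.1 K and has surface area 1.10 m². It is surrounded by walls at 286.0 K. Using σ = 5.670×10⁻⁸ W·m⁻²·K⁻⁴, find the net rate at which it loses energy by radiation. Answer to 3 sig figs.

Net loss ≈ 119 W

Area A = 1.10 m².
Net radiated power P_net = εσA(T⁴ − T₀⁴) = 0.916×5.670×10⁻⁸×1.10×(306.1⁴ − 286.0⁴).
T⁴ − T₀⁴ = 8.77917×10⁹ − 6.69059×10⁹ = 2.08858×10⁹ K⁴, so P_net = 119 W.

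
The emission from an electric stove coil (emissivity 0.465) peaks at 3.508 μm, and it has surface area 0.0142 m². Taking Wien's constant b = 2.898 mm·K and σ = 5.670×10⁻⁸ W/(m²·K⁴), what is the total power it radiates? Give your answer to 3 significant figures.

P ≈ 174 W

Wien's law: T = b/λ_max = 2.898×10⁻³/3.508×10⁻⁶ = 826.112 K.
Area A = 0.0142 m².
Then P = εσAT⁴ = 0.465×5.670×10⁻⁸×0.0142×(826.112)⁴ = 174 W.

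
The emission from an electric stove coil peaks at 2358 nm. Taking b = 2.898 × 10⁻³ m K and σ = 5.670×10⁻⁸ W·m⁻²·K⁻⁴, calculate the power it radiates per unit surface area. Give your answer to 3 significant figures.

I ≈ 1.29×10⁵ W/m²

Wien's law: T = b/λ_max = 2.898×10⁻³/2.358×10⁻⁶ = 1229.01 K.
Then I = σT⁴ = 5.670×10⁻⁸×(1229.01)⁴ = 1.29×10⁵ W/m².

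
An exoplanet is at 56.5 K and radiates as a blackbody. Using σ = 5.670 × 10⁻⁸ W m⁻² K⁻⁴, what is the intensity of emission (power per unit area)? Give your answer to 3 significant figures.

I ≈ 0.578 W/m²

Stefan–Boltzmann: I = σT⁴ = 5.670×10⁻⁸ × (56.5)⁴ = 0.578 W/m².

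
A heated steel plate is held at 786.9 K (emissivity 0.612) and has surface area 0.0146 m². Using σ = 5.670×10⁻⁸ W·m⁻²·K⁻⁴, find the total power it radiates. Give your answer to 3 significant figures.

Area A = 0.0146 m².
P = εσAT⁴ = 0.612 × 5.670×10⁻⁸ × 0.0146 × (786.9)⁴ = 194 W.

P ≈ 194 W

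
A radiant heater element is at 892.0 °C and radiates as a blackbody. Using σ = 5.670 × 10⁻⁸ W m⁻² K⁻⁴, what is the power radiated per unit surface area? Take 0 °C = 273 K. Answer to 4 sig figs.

I ≈ 1.044×10⁵ W/m²

T = 892.0 °C + 273 = 1165.0 K.
Stefan–Boltzmann: I = σT⁴ = 5.670×10⁻⁸ × (1165.0)⁴ = 1.044×10⁵ W/m².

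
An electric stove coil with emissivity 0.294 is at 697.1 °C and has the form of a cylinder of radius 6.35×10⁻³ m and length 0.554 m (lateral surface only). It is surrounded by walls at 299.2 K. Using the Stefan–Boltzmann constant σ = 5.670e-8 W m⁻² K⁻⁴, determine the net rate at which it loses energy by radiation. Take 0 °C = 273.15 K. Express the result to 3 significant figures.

T = 697.1 °C + 273.15 = 970.25 K.
Lateral area A = 2πrL = 2π×6.35×10⁻³×0.554 = 0.0221036 m².
Net radiated power P_net = εσA(T⁴ − T₀⁴) = 0.294×5.670×10⁻⁸×0.0221036×(970.25⁴ − 299.2⁴).
T⁴ − T₀⁴ = 8.86206×10¹¹ − 8.01394×10⁹ = 8.78192×10¹¹ K⁴, so P_net = 324 W.

Net loss ≈ 324 W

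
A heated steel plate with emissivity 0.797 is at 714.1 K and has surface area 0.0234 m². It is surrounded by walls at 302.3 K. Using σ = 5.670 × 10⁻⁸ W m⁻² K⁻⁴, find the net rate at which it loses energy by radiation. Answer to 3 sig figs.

Area A = 0.0234 m².
Net radiated power P_net = εσA(T⁴ − T₀⁴) = 0.797×5.670×10⁻⁸×0.0234×(714.1⁴ − 302.3⁴).
T⁴ − T₀⁴ = 2.60038×10¹¹ − 8.35127×10⁹ = 2.51687×10¹¹ K⁴, so P_net = 266 W.

Net loss ≈ 266 W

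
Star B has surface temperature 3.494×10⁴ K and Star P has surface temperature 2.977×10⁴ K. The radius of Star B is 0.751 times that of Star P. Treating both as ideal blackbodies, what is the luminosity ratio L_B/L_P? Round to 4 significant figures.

L ∝ R²T⁴, so L_B/L_P = (R_B/R_P)²(T_B/T_P)⁴ = (0.751)² × (3.494×10⁴/2.977×10⁴)⁴ = 0.564001 × 1.89748 = 1.070.

L_B/L_P ≈ 1.070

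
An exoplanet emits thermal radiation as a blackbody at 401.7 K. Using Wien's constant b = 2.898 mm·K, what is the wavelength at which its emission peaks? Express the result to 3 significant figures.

λ_max ≈ 7.21 μm

Wien's displacement law: λ_max = b/T = (2.898×10⁻³ m·K)/(401.7 K) = 7.214×10⁻⁶ m.
That is 7.21 μm, in the infrared range.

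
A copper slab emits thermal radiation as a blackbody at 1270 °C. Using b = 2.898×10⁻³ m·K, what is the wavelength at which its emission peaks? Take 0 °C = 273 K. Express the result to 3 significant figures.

λ_max ≈ 1.88 μm

T = 1270 °C + 273 = 1543 K.
Wien's displacement law: λ_max = b/T = (2.898×10⁻³ m·K)/(1543 K) = 1.878×10⁻⁶ m.
That is 1.88 μm, in the infrared range.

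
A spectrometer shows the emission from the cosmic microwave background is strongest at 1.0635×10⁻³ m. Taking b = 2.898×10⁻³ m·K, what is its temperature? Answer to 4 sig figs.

Wien's law gives T = b/λ_max = (2.898×10⁻³ m·K)/(1.0635×10⁻³ m) = 2.725 K.

T ≈ 2.725 K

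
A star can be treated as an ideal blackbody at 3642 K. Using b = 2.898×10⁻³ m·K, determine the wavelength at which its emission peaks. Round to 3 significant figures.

Wien's displacement law: λ_max = b/T = (2.898×10⁻³ m·K)/(3642 K) = 7.957×10⁻⁷ m.
That is 796 nm, in the infrared range.

λ_max ≈ 796 nm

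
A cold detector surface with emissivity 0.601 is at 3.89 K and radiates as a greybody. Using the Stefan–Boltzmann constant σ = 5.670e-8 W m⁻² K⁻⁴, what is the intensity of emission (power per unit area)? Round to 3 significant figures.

I ≈ 7.80×10⁻⁶ W/m²

Stefan–Boltzmann: I = εσT⁴ = 0.601 × 5.670×10⁻⁸ × (3.89)⁴ = 7.80×10⁻⁶ W/m².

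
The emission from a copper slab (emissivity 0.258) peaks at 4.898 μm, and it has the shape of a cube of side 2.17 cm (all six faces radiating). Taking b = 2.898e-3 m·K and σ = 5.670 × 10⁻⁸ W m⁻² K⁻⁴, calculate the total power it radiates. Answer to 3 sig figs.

P ≈ 5.07 W

Wien's law: T = b/λ_max = 2.898×10⁻³/4.898×10⁻⁶ = 591.670 K.
Area A = 6s² = 6×(0.0217 m)² = 2.82534×10⁻³ m².
Then P = εσAT⁴ = 0.258×5.670×10⁻⁸×2.82534×10⁻³×(591.670)⁴ = 5.07 W.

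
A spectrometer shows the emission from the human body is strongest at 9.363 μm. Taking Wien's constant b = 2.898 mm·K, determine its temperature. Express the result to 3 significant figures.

T ≈ 310 K

Wien's law gives T = b/λ_max = (2.898×10⁻³ m·K)/(9.363×10⁻⁶ m) = 310 K.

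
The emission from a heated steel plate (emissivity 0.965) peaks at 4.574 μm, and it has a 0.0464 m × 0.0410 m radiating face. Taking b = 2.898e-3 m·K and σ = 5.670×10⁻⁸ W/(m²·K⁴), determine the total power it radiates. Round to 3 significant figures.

Wien's law: T = b/λ_max = 2.898×10⁻³/4.574×10⁻⁶ = 633.581 K.
Area A = 0.0464 × 0.0410 = 1.9024×10⁻³ m².
Then P = εσAT⁴ = 0.965×5.670×10⁻⁸×1.9024×10⁻³×(633.581)⁴ = 16.8 W.

P ≈ 16.8 W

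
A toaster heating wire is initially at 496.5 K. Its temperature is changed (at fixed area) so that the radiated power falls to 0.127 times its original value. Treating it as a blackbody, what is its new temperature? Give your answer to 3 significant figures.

T₂ ≈ 296 K

P ∝ T⁴, so T₂/T₁ = (P₂/P₁)^(1/4) = (0.127)^(1/4) = 0.596968.
T₂ = 496.5 × 0.596968 = 296 K.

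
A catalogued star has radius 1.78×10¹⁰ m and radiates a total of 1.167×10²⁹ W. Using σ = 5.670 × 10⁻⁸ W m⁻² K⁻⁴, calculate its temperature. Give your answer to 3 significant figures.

Surface area A = 4πR² = 4π(1.78×10¹⁰ m)² = 3.98153×10²¹ m².
P = σAT⁴ ⇒ T = (P/(σA))^(1/4) = (1.167×10²⁹/(5.670×10⁻⁸×3.98153×10²¹))^(1/4) = 4.77×10³ K.

T ≈ 4.77×10³ K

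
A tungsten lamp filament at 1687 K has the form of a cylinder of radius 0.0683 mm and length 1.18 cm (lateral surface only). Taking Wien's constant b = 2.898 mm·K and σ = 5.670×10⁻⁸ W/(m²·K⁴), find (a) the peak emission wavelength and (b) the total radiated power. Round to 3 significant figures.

λ_max ≈ 1.72 μm; P ≈ 2.33 W

(a) λ_max = b/T = 2.898×10⁻³/1687 = 1.718×10⁻⁶ m = 1.72 μm.
Lateral area A = 2πrL = 2π×6.83×10⁻⁵×0.0118 = 5.06387×10⁻⁶ m².
(b) P = σAT⁴ = 5.670×10⁻⁸×5.06387×10⁻⁶×(1687)⁴ = 2.33 W.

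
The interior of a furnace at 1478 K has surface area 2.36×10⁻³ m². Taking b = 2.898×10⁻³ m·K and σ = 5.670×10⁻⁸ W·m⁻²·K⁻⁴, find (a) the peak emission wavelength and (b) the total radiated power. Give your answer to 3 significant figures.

λ_max ≈ 1.96×10³ nm; P ≈ 639 W

(a) λ_max = b/T = 2.898×10⁻³/1478 = 1.961×10⁻⁶ m = 1.96×10³ nm.
Area A = 2.36×10⁻³ m².
(b) P = σAT⁴ = 5.670×10⁻⁸×2.36×10⁻³×(1478)⁴ = 639 W.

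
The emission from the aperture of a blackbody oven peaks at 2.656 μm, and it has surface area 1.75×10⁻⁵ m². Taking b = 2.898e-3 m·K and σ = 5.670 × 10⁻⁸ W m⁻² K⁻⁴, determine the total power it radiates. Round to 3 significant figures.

P ≈ 1.41 W

Wien's law: T = b/λ_max = 2.898×10⁻³/2.656×10⁻⁶ = 1091.11 K.
Area A = 1.75×10⁻⁵ m².
Then P = σAT⁴ = 5.670×10⁻⁸×1.75×10⁻⁵×(1091.11)⁴ = 1.41 W.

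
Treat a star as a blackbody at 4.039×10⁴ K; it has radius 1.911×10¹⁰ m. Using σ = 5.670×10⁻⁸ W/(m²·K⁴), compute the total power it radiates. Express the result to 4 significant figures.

Surface area A = 4πR² = 4π(1.911×10¹⁰ m)² = 4.58914×10²¹ m².
P = σAT⁴ = 5.670×10⁻⁸ × 4.58914×10²¹ × (4.039×10⁴)⁴ = 6.925×10³² W.

P ≈ 6.925×10³² W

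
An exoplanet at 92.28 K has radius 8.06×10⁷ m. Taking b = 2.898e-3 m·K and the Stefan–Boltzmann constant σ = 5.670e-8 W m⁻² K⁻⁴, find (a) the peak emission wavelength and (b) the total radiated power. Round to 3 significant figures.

λ_max ≈ 31.4 μm; P ≈ 3.36×10¹⁷ W

(a) λ_max = b/T = 2.898×10⁻³/92.28 = 3.140×10⁻⁵ m = 31.4 μm.
Surface area A = 4πR² = 4π(8.06×10⁷ m)² = 8.16357×10¹⁶ m².
(b) P = σAT⁴ = 5.670×10⁻⁸×8.16357×10¹⁶×(92.28)⁴ = 3.36×10¹⁷ W.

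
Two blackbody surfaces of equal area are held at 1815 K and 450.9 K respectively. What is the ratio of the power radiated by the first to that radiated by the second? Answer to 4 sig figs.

With equal areas, P₁/P₂ = (T₁/T₂)⁴ = (1815/450.9)⁴ = 262.5.

P₁/P₂ ≈ 262.5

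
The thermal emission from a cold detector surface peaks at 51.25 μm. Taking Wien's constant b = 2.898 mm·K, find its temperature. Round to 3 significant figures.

T ≈ 56.5 K

Wien's law gives T = b/λ_max = (2.898×10⁻³ m·K)/(5.125×10⁻⁵ m) = 56.5 K.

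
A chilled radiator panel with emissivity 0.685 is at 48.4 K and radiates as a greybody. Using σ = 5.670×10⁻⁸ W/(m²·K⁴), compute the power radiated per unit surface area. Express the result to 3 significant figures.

I ≈ 0.213 W/m²

Stefan–Boltzmann: I = εσT⁴ = 0.685 × 5.670×10⁻⁸ × (48.4)⁴ = 0.213 W/m².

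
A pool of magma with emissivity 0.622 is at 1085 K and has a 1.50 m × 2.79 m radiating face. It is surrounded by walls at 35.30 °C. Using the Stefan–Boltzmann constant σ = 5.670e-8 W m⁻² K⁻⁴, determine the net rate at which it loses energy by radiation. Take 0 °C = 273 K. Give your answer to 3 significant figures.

Surroundings: T = 35.30 °C + 273 = 308.30 K.
Area A = 1.50 × 2.79 = 4.185 m².
Net radiated power P_net = εσA(T⁴ − T₀⁴) = 0.622×5.670×10⁻⁸×4.185×(1085⁴ − 308.30⁴).
T⁴ − T₀⁴ = 1.38586×10¹² − 9.03429×10⁹ = 1.37683×10¹² K⁴, so P_net = 2.03×10⁵ W.

Net loss ≈ 2.03×10⁵ W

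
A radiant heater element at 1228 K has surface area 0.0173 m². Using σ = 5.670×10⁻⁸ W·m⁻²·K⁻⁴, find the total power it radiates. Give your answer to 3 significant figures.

Area A = 0.0173 m².
P = σAT⁴ = 5.670×10⁻⁸ × 0.0173 × (1228)⁴ = 2.23×10³ W.

P ≈ 2.23×10³ W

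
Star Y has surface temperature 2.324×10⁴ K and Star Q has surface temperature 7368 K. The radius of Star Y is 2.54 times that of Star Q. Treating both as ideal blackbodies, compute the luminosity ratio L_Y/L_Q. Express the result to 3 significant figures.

L ∝ R²T⁴, so L_Y/L_Q = (R_Y/R_Q)²(T_Y/T_Q)⁴ = (2.54)² × (2.324×10⁴/7368)⁴ = 6.4516 × 98.9797 = 639.

L_Y/L_Q ≈ 639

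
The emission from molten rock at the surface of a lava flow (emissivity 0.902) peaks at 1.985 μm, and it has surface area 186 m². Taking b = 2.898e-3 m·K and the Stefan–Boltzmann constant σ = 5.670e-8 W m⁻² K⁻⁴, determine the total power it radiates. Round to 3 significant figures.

P ≈ 4.32×10⁷ W

Wien's law: T = b/λ_max = 2.898×10⁻³/1.985×10⁻⁶ = 1459.95 K.
Area A = 186 m².
Then P = εσAT⁴ = 0.902×5.670×10⁻⁸×186×(1459.95)⁴ = 4.32×10⁷ W.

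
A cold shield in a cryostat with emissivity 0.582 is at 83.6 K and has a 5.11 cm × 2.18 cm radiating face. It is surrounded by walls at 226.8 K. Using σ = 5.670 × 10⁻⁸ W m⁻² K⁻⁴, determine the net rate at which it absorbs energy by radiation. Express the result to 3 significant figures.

Net gain ≈ 0.0955 W

Area A = 0.0511 × 0.0218 = 1.11398×10⁻³ m².
Net radiated power P_net = εσA(T⁴ − T₀⁴) = 0.582×5.670×10⁻⁸×1.11398×10⁻³×(83.6⁴ − 226.8⁴).
T⁴ − T₀⁴ = 4.88456×10⁷ − 2.64589×10⁹ = -2.59704×10⁹ K⁴, so P_net = -0.0955 W — negative, meaning a net gain of 0.0955 W.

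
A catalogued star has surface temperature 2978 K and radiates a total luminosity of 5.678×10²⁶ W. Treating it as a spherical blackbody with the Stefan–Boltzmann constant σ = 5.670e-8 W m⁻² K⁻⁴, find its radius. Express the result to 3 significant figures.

L = 4πR²σT⁴ ⇒ R = √(L/(4πσT⁴)).
σT⁴ = 4.45946×10⁶ W/m², so R = √(5.678×10²⁶/(4π×4.45946×10⁶)) = 3.18×10⁹ m.

R ≈ 3.18×10⁹ m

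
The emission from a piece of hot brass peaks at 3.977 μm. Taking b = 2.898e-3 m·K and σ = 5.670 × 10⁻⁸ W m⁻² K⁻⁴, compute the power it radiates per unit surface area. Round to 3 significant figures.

Wien's law: T = b/λ_max = 2.898×10⁻³/3.977×10⁻⁶ = 728.690 K.
Then I = σT⁴ = 5.670×10⁻⁸×(728.690)⁴ = 1.60×10⁴ W/m².

I ≈ 1.60×10⁴ W/m²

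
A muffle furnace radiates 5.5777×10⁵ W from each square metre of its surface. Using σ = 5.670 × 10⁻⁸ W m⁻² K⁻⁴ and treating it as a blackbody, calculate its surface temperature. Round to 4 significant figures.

T ≈ 1771 K

I = σT⁴, so T = (I/σ)^(1/4) = (5.5777×10⁵/(5.670×10⁻⁸))^(1/4) = 1771 K.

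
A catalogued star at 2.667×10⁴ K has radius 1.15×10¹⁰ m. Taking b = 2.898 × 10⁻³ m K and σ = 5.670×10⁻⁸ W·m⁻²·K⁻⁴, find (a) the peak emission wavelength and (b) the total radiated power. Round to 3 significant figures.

(a) λ_max = b/T = 2.898×10⁻³/2.667×10⁴ = 1.087×10⁻⁷ m = 109 nm.
Surface area A = 4πR² = 4π(1.15×10¹⁰ m)² = 1.66190×10²¹ m².
(b) P = σAT⁴ = 5.670×10⁻⁸×1.66190×10²¹×(2.667×10⁴)⁴ = 4.77×10³¹ W.

λ_max ≈ 109 nm; P ≈ 4.77×10³¹ W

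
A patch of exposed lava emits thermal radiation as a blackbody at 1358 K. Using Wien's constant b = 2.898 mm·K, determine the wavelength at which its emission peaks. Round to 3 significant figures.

λ_max ≈ 2.13×10³ nm

Wien's displacement law: λ_max = b/T = (2.898×10⁻³ m·K)/(1358 K) = 2.134×10⁻⁶ m.
That is 2.13×10³ nm, in the infrared range.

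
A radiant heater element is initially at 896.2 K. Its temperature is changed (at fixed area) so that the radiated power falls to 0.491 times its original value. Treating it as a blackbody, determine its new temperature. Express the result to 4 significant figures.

T₂ ≈ 750.2 K

P ∝ T⁴, so T₂/T₁ = (P₂/P₁)^(1/4) = (0.491)^(1/4) = 0.837087.
T₂ = 896.2 × 0.837087 = 750.2 K.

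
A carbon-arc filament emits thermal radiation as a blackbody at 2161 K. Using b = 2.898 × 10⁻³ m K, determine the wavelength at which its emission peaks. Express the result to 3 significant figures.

λ_max ≈ 1.34×10³ nm

Wien's displacement law: λ_max = b/T = (2.898×10⁻³ m·K)/(2161 K) = 1.341×10⁻⁶ m.
That is 1.34×10³ nm, in the infrared range.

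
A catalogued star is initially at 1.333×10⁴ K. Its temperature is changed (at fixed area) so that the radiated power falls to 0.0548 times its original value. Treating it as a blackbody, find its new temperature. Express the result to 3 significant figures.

P ∝ T⁴, so T₂/T₁ = (P₂/P₁)^(1/4) = (0.0548)^(1/4) = 0.483833.
T₂ = 1.333×10⁴ × 0.483833 = 6.45×10³ K.

T₂ ≈ 6.45×10³ K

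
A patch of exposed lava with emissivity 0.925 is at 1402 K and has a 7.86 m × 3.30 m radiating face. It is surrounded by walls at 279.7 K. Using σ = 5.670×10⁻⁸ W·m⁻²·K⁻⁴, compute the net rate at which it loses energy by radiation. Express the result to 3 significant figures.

Area A = 7.86 × 3.30 = 25.938 m².
Net radiated power P_net = εσA(T⁴ − T₀⁴) = 0.925×5.670×10⁻⁸×25.938×(1402⁴ − 279.7⁴).
T⁴ − T₀⁴ = 3.86360×10¹² − 6.12026×10⁹ = 3.85748×10¹² K⁴, so P_net = 5.25×10⁶ W.

Net loss ≈ 5.25×10⁶ W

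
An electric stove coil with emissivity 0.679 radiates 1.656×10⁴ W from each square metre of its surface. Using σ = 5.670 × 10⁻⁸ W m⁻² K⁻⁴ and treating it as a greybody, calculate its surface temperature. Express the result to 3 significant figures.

I = εσT⁴, so T = (I/εσ)^(1/4) = (1.656×10⁴/(0.679×5.670×10⁻⁸))^(1/4) = 810 K.

T ≈ 810 K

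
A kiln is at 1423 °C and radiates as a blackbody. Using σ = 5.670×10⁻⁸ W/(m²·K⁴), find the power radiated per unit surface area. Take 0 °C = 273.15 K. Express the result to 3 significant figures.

I ≈ 4.69×10⁵ W/m²

T = 1423 °C + 273.15 = 1696.15 K.
Stefan–Boltzmann: I = σT⁴ = 5.670×10⁻⁸ × (1696.15)⁴ = 4.69×10⁵ W/m².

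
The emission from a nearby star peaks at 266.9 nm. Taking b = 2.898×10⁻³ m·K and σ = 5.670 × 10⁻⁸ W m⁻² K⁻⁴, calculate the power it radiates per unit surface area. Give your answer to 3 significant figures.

I ≈ 7.88×10⁸ W/m²

Wien's law: T = b/λ_max = 2.898×10⁻³/2.669×10⁻⁷ = 10858.0 K.
Then I = σT⁴ = 5.670×10⁻⁸×(10858.0)⁴ = 7.88×10⁸ W/m².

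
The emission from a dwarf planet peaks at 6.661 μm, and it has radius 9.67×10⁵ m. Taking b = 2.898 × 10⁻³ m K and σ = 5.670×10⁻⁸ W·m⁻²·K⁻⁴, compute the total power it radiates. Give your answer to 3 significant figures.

Wien's law: T = b/λ_max = 2.898×10⁻³/6.661×10⁻⁶ = 435.070 K.
Surface area A = 4πR² = 4π(9.67×10⁵ m)² = 1.17507×10¹³ m².
Then P = σAT⁴ = 5.670×10⁻⁸×1.17507×10¹³×(435.070)⁴ = 2.39×10¹⁶ W.

P ≈ 2.39×10¹⁶ W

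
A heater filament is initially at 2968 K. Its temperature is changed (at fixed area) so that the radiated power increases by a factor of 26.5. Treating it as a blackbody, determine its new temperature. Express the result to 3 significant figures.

P ∝ T⁴, so T₂/T₁ = (P₂/P₁)^(1/4) = (26.5)^(1/4) = 2.26888.
T₂ = 2968 × 2.26888 = 6.73×10³ K.

T₂ ≈ 6.73×10³ K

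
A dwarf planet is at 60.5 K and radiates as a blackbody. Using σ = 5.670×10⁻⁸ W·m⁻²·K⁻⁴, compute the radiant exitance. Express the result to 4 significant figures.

Stefan–Boltzmann: I = σT⁴ = 5.670×10⁻⁸ × (60.5)⁴ = 0.7596 W/m².

I ≈ 0.7596 W/m²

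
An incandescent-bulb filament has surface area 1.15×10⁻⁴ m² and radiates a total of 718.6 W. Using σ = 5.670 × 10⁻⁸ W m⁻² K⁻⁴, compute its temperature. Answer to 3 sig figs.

T ≈ 3.24×10³ K

Area A = 1.15×10⁻⁴ m².
P = σAT⁴ ⇒ T = (P/(σA))^(1/4) = (718.6/(5.670×10⁻⁸×1.15×10⁻⁴))^(1/4) = 3.24×10³ K.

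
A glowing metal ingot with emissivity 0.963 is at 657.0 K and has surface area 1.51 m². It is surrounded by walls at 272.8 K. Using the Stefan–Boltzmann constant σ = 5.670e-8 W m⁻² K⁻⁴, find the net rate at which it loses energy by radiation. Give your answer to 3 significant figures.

Net loss ≈ 1.49×10⁴ W

Area A = 1.51 m².
Net radiated power P_net = εσA(T⁴ − T₀⁴) = 0.963×5.670×10⁻⁸×1.51×(657.0⁴ − 272.8⁴).
T⁴ − T₀⁴ = 1.86321×10¹¹ − 5.53831×10⁹ = 1.80783×10¹¹ K⁴, so P_net = 1.49×10⁴ W.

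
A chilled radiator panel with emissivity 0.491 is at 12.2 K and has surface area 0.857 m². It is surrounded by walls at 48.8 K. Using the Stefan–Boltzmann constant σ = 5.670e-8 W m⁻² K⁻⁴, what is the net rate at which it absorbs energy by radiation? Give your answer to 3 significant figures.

Area A = 0.857 m².
Net radiated power P_net = εσA(T⁴ − T₀⁴) = 0.491×5.670×10⁻⁸×0.857×(12.2⁴ − 48.8⁴).
T⁴ − T₀⁴ = 22153.3 − 5.67126×10⁶ = -5.64911×10⁶ K⁴, so P_net = -0.135 W — negative, meaning a net gain of 0.135 W.

Net gain ≈ 0.135 W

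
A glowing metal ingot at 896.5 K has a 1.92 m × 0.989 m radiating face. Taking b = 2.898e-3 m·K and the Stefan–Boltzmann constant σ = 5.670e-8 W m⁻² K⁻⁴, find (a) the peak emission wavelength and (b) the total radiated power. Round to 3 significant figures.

λ_max ≈ 3.23 μm; P ≈ 6.95×10⁴ W

(a) λ_max = b/T = 2.898×10⁻³/896.5 = 3.233×10⁻⁶ m = 3.23 μm.
Area A = 1.92 × 0.989 = 1.89888 m².
(b) P = σAT⁴ = 5.670×10⁻⁸×1.89888×(896.5)⁴ = 6.95×10⁴ W.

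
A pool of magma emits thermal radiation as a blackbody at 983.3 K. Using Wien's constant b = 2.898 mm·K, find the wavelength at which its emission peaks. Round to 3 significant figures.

λ_max ≈ 2.95 μm

Wien's displacement law: λ_max = b/T = (2.898×10⁻³ m·K)/(983.3 K) = 2.947×10⁻⁶ m.
That is 2.95 μm, in the infrared range.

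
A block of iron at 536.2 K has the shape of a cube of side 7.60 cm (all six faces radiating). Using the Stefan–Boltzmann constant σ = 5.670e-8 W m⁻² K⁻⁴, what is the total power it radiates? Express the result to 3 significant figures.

P ≈ 162 W

Area A = 6s² = 6×(0.0760 m)² = 0.034656 m².
P = σAT⁴ = 5.670×10⁻⁸ × 0.034656 × (536.2)⁴ = 162 W.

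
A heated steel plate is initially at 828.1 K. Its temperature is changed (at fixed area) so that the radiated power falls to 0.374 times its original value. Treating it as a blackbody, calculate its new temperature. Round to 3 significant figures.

P ∝ T⁴, so T₂/T₁ = (P₂/P₁)^(1/4) = (0.374)^(1/4) = 0.782020.
T₂ = 828.1 × 0.782020 = 648 K.

T₂ ≈ 648 K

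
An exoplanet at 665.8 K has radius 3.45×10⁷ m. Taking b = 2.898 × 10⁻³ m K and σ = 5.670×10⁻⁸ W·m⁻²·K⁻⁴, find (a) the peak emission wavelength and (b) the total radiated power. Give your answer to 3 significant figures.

(a) λ_max = b/T = 2.898×10⁻³/665.8 = 4.353×10⁻⁶ m = 4.35 μm.
Surface area A = 4πR² = 4π(3.45×10⁷ m)² = 1.49571×10¹⁶ m².
(b) P = σAT⁴ = 5.670×10⁻⁸×1.49571×10¹⁶×(665.8)⁴ = 1.67×10²⁰ W.

λ_max ≈ 4.35 μm; P ≈ 1.67×10²⁰ W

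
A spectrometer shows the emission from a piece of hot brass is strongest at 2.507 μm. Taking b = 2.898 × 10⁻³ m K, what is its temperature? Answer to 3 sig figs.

Wien's law gives T = b/λ_max = (2.898×10⁻³ m·K)/(2.507×10⁻⁶ m) = 1.16×10³ K.

T ≈ 1.16×10³ K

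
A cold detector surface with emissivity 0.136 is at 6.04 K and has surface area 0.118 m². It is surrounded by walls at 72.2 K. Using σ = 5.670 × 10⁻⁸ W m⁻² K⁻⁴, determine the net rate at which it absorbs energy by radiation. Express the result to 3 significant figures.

Area A = 0.118 m².
Net radiated power P_net = εσA(T⁴ − T₀⁴) = 0.136×5.670×10⁻⁸×0.118×(6.04⁴ − 72.2⁴).
T⁴ − T₀⁴ = 1330.91 − 2.71737×10⁷ = -2.71724×10⁷ K⁴, so P_net = -0.0247 W — negative, meaning a net gain of 0.0247 W.

Net gain ≈ 0.0247 W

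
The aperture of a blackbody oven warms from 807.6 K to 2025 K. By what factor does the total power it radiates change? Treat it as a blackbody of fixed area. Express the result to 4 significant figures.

P ∝ T⁴, so P₂/P₁ = (T₂/T₁)⁴ = (2025/807.6)⁴ = (2.50743)⁴ = 39.53.

P₂/P₁ ≈ 39.53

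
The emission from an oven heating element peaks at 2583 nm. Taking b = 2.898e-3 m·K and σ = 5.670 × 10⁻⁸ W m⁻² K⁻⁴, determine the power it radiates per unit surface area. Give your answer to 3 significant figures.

I ≈ 8.98×10⁴ W/m²

Wien's law: T = b/λ_max = 2.898×10⁻³/2.583×10⁻⁶ = 1121.95 K.
Then I = σT⁴ = 5.670×10⁻⁸×(1121.95)⁴ = 8.98×10⁴ W/m².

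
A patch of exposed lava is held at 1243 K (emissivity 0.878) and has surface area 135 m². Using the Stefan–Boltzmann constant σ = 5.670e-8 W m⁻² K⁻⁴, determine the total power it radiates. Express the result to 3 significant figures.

Area A = 135 m².
P = εσAT⁴ = 0.878 × 5.670×10⁻⁸ × 135 × (1243)⁴ = 1.60×10⁷ W.

P ≈ 1.60×10⁷ W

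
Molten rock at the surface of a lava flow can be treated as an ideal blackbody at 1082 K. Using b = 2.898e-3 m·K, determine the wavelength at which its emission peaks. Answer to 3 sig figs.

Wien's displacement law: λ_max = b/T = (2.898×10⁻³ m·K)/(1082 K) = 2.678×10⁻⁶ m.
That is 2.68×10³ nm, in the infrared range.

λ_max ≈ 2.68×10³ nm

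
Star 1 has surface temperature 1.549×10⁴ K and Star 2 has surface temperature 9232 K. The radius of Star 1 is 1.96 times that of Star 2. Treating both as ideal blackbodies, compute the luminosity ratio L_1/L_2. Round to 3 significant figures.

L ∝ R²T⁴, so L_1/L_2 = (R_1/R_2)²(T_1/T_2)⁴ = (1.96)² × (1.549×10⁴/9232)⁴ = 3.8416 × 7.92542 = 30.4.

L_1/L_2 ≈ 30.4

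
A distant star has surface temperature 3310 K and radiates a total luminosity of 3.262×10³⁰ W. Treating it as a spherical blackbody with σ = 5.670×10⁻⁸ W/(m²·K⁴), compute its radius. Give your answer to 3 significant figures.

L = 4πR²σT⁴ ⇒ R = √(L/(4πσT⁴)).
σT⁴ = 6.80605×10⁶ W/m², so R = √(3.262×10³⁰/(4π×6.80605×10⁶)) = 1.95×10¹¹ m.

R ≈ 1.95×10¹¹ m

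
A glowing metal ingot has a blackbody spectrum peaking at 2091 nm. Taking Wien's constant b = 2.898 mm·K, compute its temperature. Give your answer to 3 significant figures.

T ≈ 1.39×10³ K

Wien's law gives T = b/λ_max = (2.898×10⁻³ m·K)/(2.091×10⁻⁶ m) = 1.39×10³ K.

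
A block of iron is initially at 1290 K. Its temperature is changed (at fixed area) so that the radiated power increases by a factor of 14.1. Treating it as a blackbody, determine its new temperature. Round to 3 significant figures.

P ∝ T⁴, so T₂/T₁ = (P₂/P₁)^(1/4) = (14.1)^(1/4) = 1.93778.
T₂ = 1290 × 1.93778 = 2.50×10³ K.

T₂ ≈ 2.50×10³ K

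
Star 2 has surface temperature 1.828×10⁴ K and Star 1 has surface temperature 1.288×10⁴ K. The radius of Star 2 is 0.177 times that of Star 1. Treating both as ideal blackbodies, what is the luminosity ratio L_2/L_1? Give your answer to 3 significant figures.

L ∝ R²T⁴, so L_2/L_1 = (R_2/R_1)²(T_2/T_1)⁴ = (0.177)² × (1.828×10⁴/1.288×10⁴)⁴ = 0.031329 × 4.05734 = 0.127.

L_2/L_1 ≈ 0.127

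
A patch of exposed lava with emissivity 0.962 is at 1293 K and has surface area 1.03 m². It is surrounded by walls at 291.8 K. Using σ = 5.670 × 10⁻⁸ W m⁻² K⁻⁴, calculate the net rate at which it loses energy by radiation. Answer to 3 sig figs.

Net loss ≈ 1.57×10⁵ W

Area A = 1.03 m².
Net radiated power P_net = εσA(T⁴ − T₀⁴) = 0.962×5.670×10⁻⁸×1.03×(1293⁴ − 291.8⁴).
T⁴ − T₀⁴ = 2.79508×10¹² − 7.25005×10⁹ = 2.78783×10¹² K⁴, so P_net = 1.57×10⁵ W.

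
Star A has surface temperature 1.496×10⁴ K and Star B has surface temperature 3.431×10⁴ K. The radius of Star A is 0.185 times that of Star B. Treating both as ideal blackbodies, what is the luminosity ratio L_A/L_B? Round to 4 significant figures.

L_A/L_B ≈ 1.237×10⁻³

L ∝ R²T⁴, so L_A/L_B = (R_A/R_B)²(T_A/T_B)⁴ = (0.185)² × (1.496×10⁴/3.431×10⁴)⁴ = 0.034225 × 0.0361446 = 1.237×10⁻³.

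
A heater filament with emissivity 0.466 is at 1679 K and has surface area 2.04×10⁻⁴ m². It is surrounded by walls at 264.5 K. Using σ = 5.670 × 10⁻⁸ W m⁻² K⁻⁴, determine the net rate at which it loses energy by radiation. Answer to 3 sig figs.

Net loss ≈ 42.8 W

Area A = 2.04×10⁻⁴ m².
Net radiated power P_net = εσA(T⁴ − T₀⁴) = 0.466×5.670×10⁻⁸×2.04×10⁻⁴×(1679⁴ − 264.5⁴).
T⁴ − T₀⁴ = 7.94699×10¹² − 4.89444×10⁹ = 7.94210×10¹² K⁴, so P_net = 42.8 W.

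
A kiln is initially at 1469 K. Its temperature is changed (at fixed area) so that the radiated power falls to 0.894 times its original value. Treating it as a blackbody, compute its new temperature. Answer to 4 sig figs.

T₂ ≈ 1428 K

P ∝ T⁴, so T₂/T₁ = (P₂/P₁)^(1/4) = (0.894)^(1/4) = 0.972376.
T₂ = 1469 × 0.972376 = 1428 K.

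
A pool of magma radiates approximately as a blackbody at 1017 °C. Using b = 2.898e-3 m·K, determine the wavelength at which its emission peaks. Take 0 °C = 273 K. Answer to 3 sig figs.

λ_max ≈ 2.25 μm

T = 1017 °C + 273 = 1290 K.
Wien's displacement law: λ_max = b/T = (2.898×10⁻³ m·K)/(1290 K) = 2.247×10⁻⁶ m.
That is 2.25 μm, in the infrared range.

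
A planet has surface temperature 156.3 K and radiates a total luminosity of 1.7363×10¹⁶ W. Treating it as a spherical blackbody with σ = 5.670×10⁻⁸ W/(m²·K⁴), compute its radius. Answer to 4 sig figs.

L = 4πR²σT⁴ ⇒ R = √(L/(4πσT⁴)).
σT⁴ = 33.8391 W/m², so R = √(1.7363×10¹⁶/(4π×33.8391)) = 6.390×10⁶ m.

R ≈ 6.390×10⁶ m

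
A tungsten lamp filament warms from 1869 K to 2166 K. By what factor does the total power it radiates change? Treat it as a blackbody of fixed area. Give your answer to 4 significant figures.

P₂/P₁ ≈ 1.804

P ∝ T⁴, so P₂/P₁ = (T₂/T₁)⁴ = (2166/1869)⁴ = (1.15891)⁴ = 1.804.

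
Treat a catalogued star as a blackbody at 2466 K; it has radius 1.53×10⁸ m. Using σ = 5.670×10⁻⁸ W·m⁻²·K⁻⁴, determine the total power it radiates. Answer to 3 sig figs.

Surface area A = 4πR² = 4π(1.53×10⁸ m)² = 2.94166×10¹⁷ m².
P = σAT⁴ = 5.670×10⁻⁸ × 2.94166×10¹⁷ × (2466)⁴ = 6.17×10²³ W.

P ≈ 6.17×10²³ W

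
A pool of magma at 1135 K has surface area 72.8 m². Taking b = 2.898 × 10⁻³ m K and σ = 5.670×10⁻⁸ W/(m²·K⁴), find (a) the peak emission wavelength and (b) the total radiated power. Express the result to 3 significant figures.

λ_max ≈ 2.55 μm; P ≈ 6.85×10⁶ W

(a) λ_max = b/T = 2.898×10⁻³/1135 = 2.553×10⁻⁶ m = 2.55 μm.
Area A = 72.8 m².
(b) P = σAT⁴ = 5.670×10⁻⁸×72.8×(1135)⁴ = 6.85×10⁶ W.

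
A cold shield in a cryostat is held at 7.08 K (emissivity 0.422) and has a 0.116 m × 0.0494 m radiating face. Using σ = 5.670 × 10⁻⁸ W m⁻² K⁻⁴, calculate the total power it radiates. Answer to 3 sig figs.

Area A = 0.116 × 0.0494 = 5.7304×10⁻³ m².
P = εσAT⁴ = 0.422 × 5.670×10⁻⁸ × 5.7304×10⁻³ × (7.08)⁴ = 3.45×10⁻⁷ W.

P ≈ 3.45×10⁻⁷ W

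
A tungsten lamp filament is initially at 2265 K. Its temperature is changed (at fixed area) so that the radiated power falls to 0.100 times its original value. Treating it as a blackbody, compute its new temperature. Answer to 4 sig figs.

P ∝ T⁴, so T₂/T₁ = (P₂/P₁)^(1/4) = (0.100)^(1/4) = 0.562341.
T₂ = 2265 × 0.562341 = 1274 K.

T₂ ≈ 1274 K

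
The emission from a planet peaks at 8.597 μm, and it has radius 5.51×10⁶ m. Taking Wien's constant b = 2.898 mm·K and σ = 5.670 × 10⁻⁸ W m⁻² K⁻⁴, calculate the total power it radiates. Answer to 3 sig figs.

P ≈ 2.79×10¹⁷ W

Wien's law: T = b/λ_max = 2.898×10⁻³/8.597×10⁻⁶ = 337.094 K.
Surface area A = 4πR² = 4π(5.51×10⁶ m)² = 3.81516×10¹⁴ m².
Then P = σAT⁴ = 5.670×10⁻⁸×3.81516×10¹⁴×(337.094)⁴ = 2.79×10¹⁷ W.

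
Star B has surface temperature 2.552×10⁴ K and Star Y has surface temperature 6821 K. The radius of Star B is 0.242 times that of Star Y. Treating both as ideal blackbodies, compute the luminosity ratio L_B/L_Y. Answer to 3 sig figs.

L ∝ R²T⁴, so L_B/L_Y = (R_B/R_Y)²(T_B/T_Y)⁴ = (0.242)² × (2.552×10⁴/6821)⁴ = 0.058564 × 195.943 = 11.5.

L_B/L_Y ≈ 11.5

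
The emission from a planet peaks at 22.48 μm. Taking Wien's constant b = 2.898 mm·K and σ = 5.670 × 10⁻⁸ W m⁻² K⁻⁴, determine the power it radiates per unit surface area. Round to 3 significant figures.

Wien's law: T = b/λ_max = 2.898×10⁻³/2.248×10⁻⁵ = 128.915 K.
Then I = σT⁴ = 5.670×10⁻⁸×(128.915)⁴ = 15.7 W/m².

I ≈ 15.7 W/m²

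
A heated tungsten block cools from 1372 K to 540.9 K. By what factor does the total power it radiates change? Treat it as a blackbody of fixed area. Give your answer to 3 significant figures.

P₂/P₁ ≈ 0.0242

P ∝ T⁴, so P₂/P₁ = (T₂/T₁)⁴ = (540.9/1372)⁴ = (0.394242)⁴ = 0.0242.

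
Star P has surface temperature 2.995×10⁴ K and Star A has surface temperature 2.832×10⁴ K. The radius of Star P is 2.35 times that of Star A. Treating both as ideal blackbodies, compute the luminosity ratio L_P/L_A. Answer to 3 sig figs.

L_P/L_A ≈ 6.91

L ∝ R²T⁴, so L_P/L_A = (R_P/R_A)²(T_P/T_A)⁴ = (2.35)² × (2.995×10⁴/2.832×10⁴)⁴ = 5.5225 × 1.25088 = 6.91.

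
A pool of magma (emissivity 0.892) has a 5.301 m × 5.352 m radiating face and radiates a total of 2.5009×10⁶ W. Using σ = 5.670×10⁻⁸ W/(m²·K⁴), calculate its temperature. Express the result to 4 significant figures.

Area A = 5.301 × 5.352 = 28.371 m².
P = εσAT⁴ ⇒ T = (P/(εσA))^(1/4) = (2.5009×10⁶/(0.892×5.670×10⁻⁸×28.371))^(1/4) = 1149 K.

T ≈ 1149 K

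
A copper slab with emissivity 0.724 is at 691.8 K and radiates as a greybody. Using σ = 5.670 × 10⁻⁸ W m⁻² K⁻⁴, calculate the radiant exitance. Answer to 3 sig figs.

I ≈ 9.40×10³ W/m²

Stefan–Boltzmann: I = εσT⁴ = 0.724 × 5.670×10⁻⁸ × (691.8)⁴ = 9.40×10³ W/m².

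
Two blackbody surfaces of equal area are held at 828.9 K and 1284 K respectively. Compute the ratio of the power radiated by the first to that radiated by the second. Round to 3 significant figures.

With equal areas, P₁/P₂ = (T₁/T₂)⁴ = (828.9/1284)⁴ = 0.174.

P₁/P₂ ≈ 0.174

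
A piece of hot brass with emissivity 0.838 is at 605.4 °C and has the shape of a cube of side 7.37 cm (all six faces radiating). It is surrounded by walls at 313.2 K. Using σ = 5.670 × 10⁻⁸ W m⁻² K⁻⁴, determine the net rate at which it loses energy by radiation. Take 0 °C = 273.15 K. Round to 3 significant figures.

T = 605.4 °C + 273.15 = 878.55 K.
Area A = 6s² = 6×(0.0737 m)² = 0.0325901 m².
Net radiated power P_net = εσA(T⁴ − T₀⁴) = 0.838×5.670×10⁻⁸×0.0325901×(878.55⁴ − 313.2⁴).
T⁴ − T₀⁴ = 5.95753×10¹¹ − 9.62248×10⁹ = 5.86131×10¹¹ K⁴, so P_net = 908 W.

Net loss ≈ 908 W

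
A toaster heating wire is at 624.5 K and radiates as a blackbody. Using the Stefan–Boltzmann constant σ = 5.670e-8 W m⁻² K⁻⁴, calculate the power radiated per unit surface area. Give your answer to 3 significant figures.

I ≈ 8.62×10³ W/m²

Stefan–Boltzmann: I = σT⁴ = 5.670×10⁻⁸ × (624.5)⁴ = 8.62×10³ W/m².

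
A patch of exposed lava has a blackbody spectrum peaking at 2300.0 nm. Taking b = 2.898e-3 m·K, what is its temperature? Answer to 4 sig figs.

Wien's law gives T = b/λ_max = (2.898×10⁻³ m·K)/(2.3000×10⁻⁶ m) = 1260 K.

T ≈ 1260 K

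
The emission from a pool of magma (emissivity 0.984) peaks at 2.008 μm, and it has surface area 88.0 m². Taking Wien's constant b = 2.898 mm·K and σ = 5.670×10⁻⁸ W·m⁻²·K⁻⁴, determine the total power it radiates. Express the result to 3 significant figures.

P ≈ 2.13×10⁷ W

Wien's law: T = b/λ_max = 2.898×10⁻³/2.008×10⁻⁶ = 1443.23 K.
Area A = 88.0 m².
Then P = εσAT⁴ = 0.984×5.670×10⁻⁸×88.0×(1443.23)⁴ = 2.13×10⁷ W.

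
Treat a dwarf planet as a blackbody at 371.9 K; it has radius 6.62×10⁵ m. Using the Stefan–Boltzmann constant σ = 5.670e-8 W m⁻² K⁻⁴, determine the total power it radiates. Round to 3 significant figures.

P ≈ 5.97×10¹⁵ W

Surface area A = 4πR² = 4π(6.62×10⁵ m)² = 5.50714×10¹² m².
P = σAT⁴ = 5.670×10⁻⁸ × 5.50714×10¹² × (371.9)⁴ = 5.97×10¹⁵ W.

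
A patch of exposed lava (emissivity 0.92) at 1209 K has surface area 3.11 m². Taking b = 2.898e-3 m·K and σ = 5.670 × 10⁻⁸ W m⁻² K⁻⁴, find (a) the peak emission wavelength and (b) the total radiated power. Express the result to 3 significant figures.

λ_max ≈ 2.40×10³ nm; P ≈ 3.47×10⁵ W

(a) λ_max = b/T = 2.898×10⁻³/1209 = 2.397×10⁻⁶ m = 2.40×10³ nm.
Area A = 3.11 m².
(b) P = εσAT⁴ = 0.92×5.670×10⁻⁸×3.11×(1209)⁴ = 3.47×10⁵ W.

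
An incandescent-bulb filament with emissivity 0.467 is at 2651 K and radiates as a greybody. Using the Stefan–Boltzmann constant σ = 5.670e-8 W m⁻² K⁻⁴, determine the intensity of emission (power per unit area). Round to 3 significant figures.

I ≈ 1.31×10⁶ W/m²

Stefan–Boltzmann: I = εσT⁴ = 0.467 × 5.670×10⁻⁸ × (2651)⁴ = 1.31×10⁶ W/m².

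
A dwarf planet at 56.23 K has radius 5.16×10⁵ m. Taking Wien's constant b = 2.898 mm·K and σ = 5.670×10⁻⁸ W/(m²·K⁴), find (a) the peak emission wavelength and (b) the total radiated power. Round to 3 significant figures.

(a) λ_max = b/T = 2.898×10⁻³/56.23 = 5.154×10⁻⁵ m = 51.5 μm.
Surface area A = 4πR² = 4π(5.16×10⁵ m)² = 3.34587×10¹² m².
(b) P = σAT⁴ = 5.670×10⁻⁸×3.34587×10¹²×(56.23)⁴ = 1.90×10¹² W.

λ_max ≈ 51.5 μm; P ≈ 1.90×10¹² W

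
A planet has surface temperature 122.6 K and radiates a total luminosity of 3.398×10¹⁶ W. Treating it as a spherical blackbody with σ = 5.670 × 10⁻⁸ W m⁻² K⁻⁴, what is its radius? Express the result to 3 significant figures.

L = 4πR²σT⁴ ⇒ R = √(L/(4πσT⁴)).
σT⁴ = 12.8099 W/m², so R = √(3.398×10¹⁶/(4π×12.8099)) = 1.45×10⁷ m.

R ≈ 1.45×10⁷ m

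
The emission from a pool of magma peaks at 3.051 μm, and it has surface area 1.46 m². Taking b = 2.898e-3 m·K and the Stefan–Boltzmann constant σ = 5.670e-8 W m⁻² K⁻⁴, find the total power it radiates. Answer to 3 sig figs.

P ≈ 6.74×10⁴ W

Wien's law: T = b/λ_max = 2.898×10⁻³/3.051×10⁻⁶ = 949.853 K.
Area A = 1.46 m².
Then P = σAT⁴ = 5.670×10⁻⁸×1.46×(949.853)⁴ = 6.74×10⁴ W.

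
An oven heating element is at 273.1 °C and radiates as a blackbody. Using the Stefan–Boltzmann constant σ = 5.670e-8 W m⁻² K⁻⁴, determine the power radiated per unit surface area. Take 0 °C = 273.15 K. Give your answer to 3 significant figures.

T = 273.1 °C + 273.15 = 546.25 K.
Stefan–Boltzmann: I = σT⁴ = 5.670×10⁻⁸ × (546.25)⁴ = 5.05×10³ W/m².

I ≈ 5.05×10³ W/m²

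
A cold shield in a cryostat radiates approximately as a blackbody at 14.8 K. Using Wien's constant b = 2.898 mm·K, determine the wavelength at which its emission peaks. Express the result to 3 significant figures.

λ_max ≈ 1.96×10⁻⁴ m

Wien's displacement law: λ_max = b/T = (2.898×10⁻³ m·K)/(14.8 K) = 1.958×10⁻⁴ m.
That is 1.96×10⁻⁴ m, in the infrared range.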